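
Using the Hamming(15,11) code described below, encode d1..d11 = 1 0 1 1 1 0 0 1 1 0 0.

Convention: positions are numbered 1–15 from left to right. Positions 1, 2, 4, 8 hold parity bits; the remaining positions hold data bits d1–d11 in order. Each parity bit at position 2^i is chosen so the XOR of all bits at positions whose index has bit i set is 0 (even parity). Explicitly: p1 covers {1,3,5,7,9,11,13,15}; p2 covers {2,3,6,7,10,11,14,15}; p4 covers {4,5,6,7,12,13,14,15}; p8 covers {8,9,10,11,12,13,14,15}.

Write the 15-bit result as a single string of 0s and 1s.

011001111001100

Place data at non-parity positions: p1 p2 1 p4 0 1 1 p8 1 0 0 1 1 0 0
p1 (pos 1,3,5,7,9,11,13,15): XOR of data positions = 1⊕0⊕1⊕1⊕0⊕1⊕0 = 0
p2 (pos 2,3,6,7,10,11,14,15): XOR of data positions = 1⊕1⊕1⊕0⊕0⊕0⊕0 = 1
p4 (pos 4,5,6,7,12,13,14,15): XOR of data positions = 0⊕1⊕1⊕1⊕1⊕0⊕0 = 0
p8 (pos 8,9,10,11,12,13,14,15): XOR of data positions = 1⊕0⊕0⊕1⊕1⊕0⊕0 = 1
Codeword: 011001111001100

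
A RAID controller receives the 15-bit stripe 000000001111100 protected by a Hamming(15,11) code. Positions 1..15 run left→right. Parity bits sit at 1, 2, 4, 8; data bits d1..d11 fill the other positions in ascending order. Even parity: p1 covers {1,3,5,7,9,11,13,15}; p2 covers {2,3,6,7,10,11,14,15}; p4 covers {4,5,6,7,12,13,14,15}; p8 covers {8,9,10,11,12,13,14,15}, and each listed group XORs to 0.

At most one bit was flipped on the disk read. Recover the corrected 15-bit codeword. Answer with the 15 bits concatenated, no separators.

s1 (pos 1,3,5,7,9,11,13,15): 0⊕0⊕0⊕0⊕1⊕1⊕1⊕0 = 1
s2 (pos 2,3,6,7,10,11,14,15): 0⊕0⊕0⊕0⊕1⊕1⊕0⊕0 = 0
s4 (pos 4,5,6,7,12,13,14,15): 0⊕0⊕0⊕0⊕1⊕1⊕0⊕0 = 0
s8 (pos 8,9,10,11,12,13,14,15): 0⊕1⊕1⊕1⊕1⊕1⊕0⊕0 = 1
Syndrome s8…s1 = 1001 → error at position 9.
Flip position 9: 000000001111100 → 000000000111100

000000000111100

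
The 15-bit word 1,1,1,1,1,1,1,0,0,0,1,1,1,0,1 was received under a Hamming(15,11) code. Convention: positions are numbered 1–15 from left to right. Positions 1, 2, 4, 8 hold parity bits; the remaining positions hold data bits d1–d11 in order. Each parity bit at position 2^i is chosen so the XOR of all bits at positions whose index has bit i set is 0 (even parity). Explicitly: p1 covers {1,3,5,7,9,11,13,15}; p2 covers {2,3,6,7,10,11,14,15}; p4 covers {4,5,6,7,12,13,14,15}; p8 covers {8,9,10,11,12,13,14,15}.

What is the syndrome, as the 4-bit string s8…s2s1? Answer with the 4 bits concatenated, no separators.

0101

s1 (pos 1,3,5,7,9,11,13,15): 1⊕1⊕1⊕1⊕0⊕1⊕1⊕1 = 1
s2 (pos 2,3,6,7,10,11,14,15): 1⊕1⊕1⊕1⊕0⊕1⊕0⊕1 = 0
s4 (pos 4,5,6,7,12,13,14,15): 1⊕1⊕1⊕1⊕1⊕1⊕0⊕1 = 1
s8 (pos 8,9,10,11,12,13,14,15): 0⊕0⊕0⊕1⊕1⊕1⊕0⊕1 = 0
Syndrome s8…s1 = 0101 → error at position 5.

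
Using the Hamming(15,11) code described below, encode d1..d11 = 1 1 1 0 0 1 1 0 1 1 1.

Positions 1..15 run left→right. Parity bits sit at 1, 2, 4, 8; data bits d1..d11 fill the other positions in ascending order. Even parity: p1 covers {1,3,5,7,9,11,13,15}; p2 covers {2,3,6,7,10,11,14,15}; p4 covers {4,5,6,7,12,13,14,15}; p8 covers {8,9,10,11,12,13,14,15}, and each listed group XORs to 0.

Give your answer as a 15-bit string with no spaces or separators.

Place data at non-parity positions: p1 p2 1 p4 1 1 0 p8 0 1 1 0 1 1 1
p1 (pos 1,3,5,7,9,11,13,15): XOR of data positions = 1⊕1⊕0⊕0⊕1⊕1⊕1 = 1
p2 (pos 2,3,6,7,10,11,14,15): XOR of data positions = 1⊕1⊕0⊕1⊕1⊕1⊕1 = 0
p4 (pos 4,5,6,7,12,13,14,15): XOR of data positions = 1⊕1⊕0⊕0⊕1⊕1⊕1 = 1
p8 (pos 8,9,10,11,12,13,14,15): XOR of data positions = 0⊕1⊕1⊕0⊕1⊕1⊕1 = 1
Codeword: 101111010110111

101111010110111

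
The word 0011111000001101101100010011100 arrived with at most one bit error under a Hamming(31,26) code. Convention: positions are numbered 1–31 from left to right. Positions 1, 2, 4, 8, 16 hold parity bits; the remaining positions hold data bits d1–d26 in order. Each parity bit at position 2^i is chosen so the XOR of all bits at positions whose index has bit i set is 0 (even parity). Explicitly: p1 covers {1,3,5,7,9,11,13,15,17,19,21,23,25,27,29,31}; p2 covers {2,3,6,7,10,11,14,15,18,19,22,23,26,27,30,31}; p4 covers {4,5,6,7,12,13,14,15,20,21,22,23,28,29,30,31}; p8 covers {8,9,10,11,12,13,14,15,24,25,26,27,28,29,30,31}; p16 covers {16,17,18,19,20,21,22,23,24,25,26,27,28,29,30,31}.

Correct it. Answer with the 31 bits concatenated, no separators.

s1 (pos 1,3,5,7,9,11,13,15,17,19,21,23,25,27,29,31): 0⊕1⊕1⊕1⊕0⊕0⊕1⊕0⊕1⊕1⊕0⊕0⊕0⊕1⊕1⊕0 = 0
s2 (pos 2,3,6,7,10,11,14,15,18,19,22,23,26,27,30,31): 0⊕1⊕1⊕1⊕0⊕0⊕1⊕0⊕0⊕1⊕0⊕0⊕0⊕1⊕0⊕0 = 0
s4 (pos 4,5,6,7,12,13,14,15,20,21,22,23,28,29,30,31): 1⊕1⊕1⊕1⊕0⊕1⊕1⊕0⊕1⊕0⊕0⊕0⊕1⊕1⊕0⊕0 = 1
s8 (pos 8,9,10,11,12,13,14,15,24,25,26,27,28,29,30,31): 0⊕0⊕0⊕0⊕0⊕1⊕1⊕0⊕1⊕0⊕0⊕1⊕1⊕1⊕0⊕0 = 0
s16 (pos 16,17,18,19,20,21,22,23,24,25,26,27,28,29,30,31): 1⊕1⊕0⊕1⊕1⊕0⊕0⊕0⊕1⊕0⊕0⊕1⊕1⊕1⊕0⊕0 = 0
Syndrome s16…s1 = 00100 → error at position 4.
Flip position 4: 0011111000001101101100010011100 → 0010111000001101101100010011100

0010111000001101101100010011100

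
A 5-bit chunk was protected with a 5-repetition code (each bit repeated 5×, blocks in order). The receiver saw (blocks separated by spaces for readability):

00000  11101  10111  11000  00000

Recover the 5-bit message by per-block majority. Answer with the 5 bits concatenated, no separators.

Block 1 (00000): 0 ones → 0
Block 2 (11101): 4 ones → 1
Block 3 (10111): 4 ones → 1
Block 4 (11000): 2 ones → 0
Block 5 (00000): 0 ones → 0

01100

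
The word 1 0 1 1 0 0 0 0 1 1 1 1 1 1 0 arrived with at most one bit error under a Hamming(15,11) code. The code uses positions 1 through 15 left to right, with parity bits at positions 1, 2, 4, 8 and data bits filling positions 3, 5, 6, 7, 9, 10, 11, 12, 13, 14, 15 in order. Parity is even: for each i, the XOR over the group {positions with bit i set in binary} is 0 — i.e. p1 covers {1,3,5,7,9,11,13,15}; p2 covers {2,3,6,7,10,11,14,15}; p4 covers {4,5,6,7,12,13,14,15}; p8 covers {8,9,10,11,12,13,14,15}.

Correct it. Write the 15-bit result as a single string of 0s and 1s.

001100001111110

s1 (pos 1,3,5,7,9,11,13,15): 1⊕1⊕0⊕0⊕1⊕1⊕1⊕0 = 1
s2 (pos 2,3,6,7,10,11,14,15): 0⊕1⊕0⊕0⊕1⊕1⊕1⊕0 = 0
s4 (pos 4,5,6,7,12,13,14,15): 1⊕0⊕0⊕0⊕1⊕1⊕1⊕0 = 0
s8 (pos 8,9,10,11,12,13,14,15): 0⊕1⊕1⊕1⊕1⊕1⊕1⊕0 = 0
Syndrome s8…s1 = 0001 → error at position 1.
Flip position 1: 101100001111110 → 001100001111110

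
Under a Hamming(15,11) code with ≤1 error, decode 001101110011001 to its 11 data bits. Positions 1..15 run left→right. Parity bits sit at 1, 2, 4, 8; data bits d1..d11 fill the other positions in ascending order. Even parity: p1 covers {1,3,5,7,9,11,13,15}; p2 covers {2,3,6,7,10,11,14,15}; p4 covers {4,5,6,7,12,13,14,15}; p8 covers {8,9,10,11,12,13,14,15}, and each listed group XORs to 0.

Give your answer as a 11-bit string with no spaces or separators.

s1 (pos 1,3,5,7,9,11,13,15): 0⊕1⊕0⊕1⊕0⊕1⊕0⊕1 = 0
s2 (pos 2,3,6,7,10,11,14,15): 0⊕1⊕1⊕1⊕0⊕1⊕0⊕1 = 1
s4 (pos 4,5,6,7,12,13,14,15): 1⊕0⊕1⊕1⊕1⊕0⊕0⊕1 = 1
s8 (pos 8,9,10,11,12,13,14,15): 1⊕0⊕0⊕1⊕1⊕0⊕0⊕1 = 0
Syndrome s8…s1 = 0110 → error at position 6.
Flip position 6: 001101110011001 → 001100110011001
Read data bits from positions 3,5,6,7,9,10,11,12,13,14,15: 10010011001

10010011001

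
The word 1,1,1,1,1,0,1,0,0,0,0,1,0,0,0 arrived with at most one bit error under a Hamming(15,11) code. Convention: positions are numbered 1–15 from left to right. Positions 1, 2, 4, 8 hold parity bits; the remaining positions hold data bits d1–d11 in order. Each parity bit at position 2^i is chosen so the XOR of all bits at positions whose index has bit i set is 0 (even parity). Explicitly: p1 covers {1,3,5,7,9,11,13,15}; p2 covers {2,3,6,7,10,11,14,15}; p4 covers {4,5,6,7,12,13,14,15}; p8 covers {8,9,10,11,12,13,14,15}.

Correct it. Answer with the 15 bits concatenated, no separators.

s1 (pos 1,3,5,7,9,11,13,15): 1⊕1⊕1⊕1⊕0⊕0⊕0⊕0 = 0
s2 (pos 2,3,6,7,10,11,14,15): 1⊕1⊕0⊕1⊕0⊕0⊕0⊕0 = 1
s4 (pos 4,5,6,7,12,13,14,15): 1⊕1⊕0⊕1⊕1⊕0⊕0⊕0 = 0
s8 (pos 8,9,10,11,12,13,14,15): 0⊕0⊕0⊕0⊕1⊕0⊕0⊕0 = 1
Syndrome s8…s1 = 1010 → error at position 10.
Flip position 10: 111110100001000 → 111110100101000

111110100101000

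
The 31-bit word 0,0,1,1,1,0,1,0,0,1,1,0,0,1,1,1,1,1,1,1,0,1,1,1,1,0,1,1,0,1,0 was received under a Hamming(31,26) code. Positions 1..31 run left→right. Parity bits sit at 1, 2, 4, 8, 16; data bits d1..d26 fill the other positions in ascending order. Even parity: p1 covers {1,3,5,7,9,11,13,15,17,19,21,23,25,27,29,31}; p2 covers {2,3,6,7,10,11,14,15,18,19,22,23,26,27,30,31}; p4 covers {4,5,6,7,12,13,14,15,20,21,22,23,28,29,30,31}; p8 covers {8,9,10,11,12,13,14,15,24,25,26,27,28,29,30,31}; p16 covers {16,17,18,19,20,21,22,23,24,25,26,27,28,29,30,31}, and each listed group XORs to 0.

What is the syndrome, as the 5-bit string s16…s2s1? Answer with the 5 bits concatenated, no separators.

01000

s1 (pos 1,3,5,7,9,11,13,15,17,19,21,23,25,27,29,31): 0⊕1⊕1⊕1⊕0⊕1⊕0⊕1⊕1⊕1⊕0⊕1⊕1⊕1⊕0⊕0 = 0
s2 (pos 2,3,6,7,10,11,14,15,18,19,22,23,26,27,30,31): 0⊕1⊕0⊕1⊕1⊕1⊕1⊕1⊕1⊕1⊕1⊕1⊕0⊕1⊕1⊕0 = 0
s4 (pos 4,5,6,7,12,13,14,15,20,21,22,23,28,29,30,31): 1⊕1⊕0⊕1⊕0⊕0⊕1⊕1⊕1⊕0⊕1⊕1⊕1⊕0⊕1⊕0 = 0
s8 (pos 8,9,10,11,12,13,14,15,24,25,26,27,28,29,30,31): 0⊕0⊕1⊕1⊕0⊕0⊕1⊕1⊕1⊕1⊕0⊕1⊕1⊕0⊕1⊕0 = 1
s16 (pos 16,17,18,19,20,21,22,23,24,25,26,27,28,29,30,31): 1⊕1⊕1⊕1⊕1⊕0⊕1⊕1⊕1⊕1⊕0⊕1⊕1⊕0⊕1⊕0 = 0
Syndrome s16…s1 = 01000 → error at position 8.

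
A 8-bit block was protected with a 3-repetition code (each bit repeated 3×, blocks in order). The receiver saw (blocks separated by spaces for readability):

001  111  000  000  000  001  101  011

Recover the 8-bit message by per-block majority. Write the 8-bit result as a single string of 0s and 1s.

Block 1 (001): 1 one → 0
Block 2 (111): 3 ones → 1
Block 3 (000): 0 ones → 0
Block 4 (000): 0 ones → 0
Block 5 (000): 0 ones → 0
Block 6 (001): 1 one → 0
Block 7 (101): 2 ones → 1
Block 8 (011): 2 ones → 1

01000011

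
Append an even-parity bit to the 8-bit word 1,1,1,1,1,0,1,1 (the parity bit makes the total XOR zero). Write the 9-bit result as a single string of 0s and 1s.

XOR of the 8 data bits: 1⊕1⊕1⊕1⊕1⊕0⊕1⊕1 = 1
Parity bit = 1 (so all 9 bits XOR to 0).

111110111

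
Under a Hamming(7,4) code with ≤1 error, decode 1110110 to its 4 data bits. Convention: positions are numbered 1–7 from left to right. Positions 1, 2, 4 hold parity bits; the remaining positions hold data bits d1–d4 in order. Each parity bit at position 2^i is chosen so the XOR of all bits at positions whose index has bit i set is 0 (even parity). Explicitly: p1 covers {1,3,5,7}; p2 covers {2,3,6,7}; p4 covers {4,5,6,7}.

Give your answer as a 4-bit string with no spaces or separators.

s1 (pos 1,3,5,7): 1⊕1⊕1⊕0 = 1
s2 (pos 2,3,6,7): 1⊕1⊕1⊕0 = 1
s4 (pos 4,5,6,7): 0⊕1⊕1⊕0 = 0
Syndrome s4…s1 = 011 → error at position 3.
Flip position 3: 1110110 → 1100110
Read data bits from positions 3,5,6,7: 0110

0110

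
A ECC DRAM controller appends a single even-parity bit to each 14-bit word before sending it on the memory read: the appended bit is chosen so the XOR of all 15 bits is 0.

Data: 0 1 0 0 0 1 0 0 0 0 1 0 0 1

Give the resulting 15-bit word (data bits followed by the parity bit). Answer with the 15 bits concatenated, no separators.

010001000010010

XOR of the 14 data bits: 0⊕1⊕0⊕0⊕0⊕1⊕0⊕0⊕0⊕0⊕1⊕0⊕0⊕1 = 0
Parity bit = 0 (so all 15 bits XOR to 0).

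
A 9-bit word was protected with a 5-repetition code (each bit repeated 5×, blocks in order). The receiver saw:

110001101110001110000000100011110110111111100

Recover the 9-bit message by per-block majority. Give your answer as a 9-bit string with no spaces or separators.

010000111

Block 1 (11000): 2 ones → 0
Block 2 (11011): 4 ones → 1
Block 3 (10001): 2 ones → 0
Block 4 (11000): 2 ones → 0
Block 5 (00001): 1 one → 0
Block 6 (00011): 2 ones → 0
Block 7 (11011): 4 ones → 1
Block 8 (01111): 4 ones → 1
Block 9 (11100): 3 ones → 1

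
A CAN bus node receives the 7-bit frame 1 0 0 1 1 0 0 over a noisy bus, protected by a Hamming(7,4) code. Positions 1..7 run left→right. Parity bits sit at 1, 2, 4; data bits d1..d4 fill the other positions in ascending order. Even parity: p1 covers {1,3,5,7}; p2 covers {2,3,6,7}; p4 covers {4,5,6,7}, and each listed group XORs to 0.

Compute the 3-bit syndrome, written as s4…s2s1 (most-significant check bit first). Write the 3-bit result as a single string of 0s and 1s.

s1 (pos 1,3,5,7): 1⊕0⊕1⊕0 = 0
s2 (pos 2,3,6,7): 0⊕0⊕0⊕0 = 0
s4 (pos 4,5,6,7): 1⊕1⊕0⊕0 = 0
Syndrome s4…s1 = 000 → no error.

000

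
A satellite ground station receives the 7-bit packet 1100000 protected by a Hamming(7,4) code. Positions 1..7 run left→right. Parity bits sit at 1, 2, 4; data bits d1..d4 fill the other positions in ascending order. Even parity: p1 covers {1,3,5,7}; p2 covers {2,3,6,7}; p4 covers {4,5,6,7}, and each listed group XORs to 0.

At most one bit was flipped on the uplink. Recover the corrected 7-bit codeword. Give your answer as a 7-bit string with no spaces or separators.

1110000

s1 (pos 1,3,5,7): 1⊕0⊕0⊕0 = 1
s2 (pos 2,3,6,7): 1⊕0⊕0⊕0 = 1
s4 (pos 4,5,6,7): 0⊕0⊕0⊕0 = 0
Syndrome s4…s1 = 011 → error at position 3.
Flip position 3: 1100000 → 1110000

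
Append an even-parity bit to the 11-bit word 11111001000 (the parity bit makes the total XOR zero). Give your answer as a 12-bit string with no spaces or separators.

XOR of the 11 data bits: 1⊕1⊕1⊕1⊕1⊕0⊕0⊕1⊕0⊕0⊕0 = 0
Parity bit = 0 (so all 12 bits XOR to 0).

111110010000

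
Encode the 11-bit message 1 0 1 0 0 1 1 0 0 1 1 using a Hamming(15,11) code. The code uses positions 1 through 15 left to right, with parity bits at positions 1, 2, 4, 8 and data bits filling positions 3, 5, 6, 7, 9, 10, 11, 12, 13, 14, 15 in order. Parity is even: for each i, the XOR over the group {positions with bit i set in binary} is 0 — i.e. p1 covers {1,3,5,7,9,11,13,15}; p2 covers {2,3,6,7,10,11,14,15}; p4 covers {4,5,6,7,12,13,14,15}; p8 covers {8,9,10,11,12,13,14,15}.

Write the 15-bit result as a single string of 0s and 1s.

Place data at non-parity positions: p1 p2 1 p4 0 1 0 p8 0 1 1 0 0 1 1
p1 (pos 1,3,5,7,9,11,13,15): XOR of data positions = 1⊕0⊕0⊕0⊕1⊕0⊕1 = 1
p2 (pos 2,3,6,7,10,11,14,15): XOR of data positions = 1⊕1⊕0⊕1⊕1⊕1⊕1 = 0
p4 (pos 4,5,6,7,12,13,14,15): XOR of data positions = 0⊕1⊕0⊕0⊕0⊕1⊕1 = 1
p8 (pos 8,9,10,11,12,13,14,15): XOR of data positions = 0⊕1⊕1⊕0⊕0⊕1⊕1 = 0
Codeword: 101101000110011

101101000110011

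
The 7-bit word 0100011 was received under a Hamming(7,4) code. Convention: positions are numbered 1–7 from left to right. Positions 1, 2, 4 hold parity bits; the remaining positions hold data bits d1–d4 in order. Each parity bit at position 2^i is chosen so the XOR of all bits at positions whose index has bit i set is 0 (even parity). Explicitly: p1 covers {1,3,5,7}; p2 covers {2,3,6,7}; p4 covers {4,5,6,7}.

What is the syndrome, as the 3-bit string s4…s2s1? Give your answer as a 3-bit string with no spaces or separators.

011

s1 (pos 1,3,5,7): 0⊕0⊕0⊕1 = 1
s2 (pos 2,3,6,7): 1⊕0⊕1⊕1 = 1
s4 (pos 4,5,6,7): 0⊕0⊕1⊕1 = 0
Syndrome s4…s1 = 011 → error at position 3.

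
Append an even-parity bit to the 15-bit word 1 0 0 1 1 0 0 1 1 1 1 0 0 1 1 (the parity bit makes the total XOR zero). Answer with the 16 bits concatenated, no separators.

1001100111100111

XOR of the 15 data bits: 1⊕0⊕0⊕1⊕1⊕0⊕0⊕1⊕1⊕1⊕1⊕0⊕0⊕1⊕1 = 1
Parity bit = 1 (so all 16 bits XOR to 0).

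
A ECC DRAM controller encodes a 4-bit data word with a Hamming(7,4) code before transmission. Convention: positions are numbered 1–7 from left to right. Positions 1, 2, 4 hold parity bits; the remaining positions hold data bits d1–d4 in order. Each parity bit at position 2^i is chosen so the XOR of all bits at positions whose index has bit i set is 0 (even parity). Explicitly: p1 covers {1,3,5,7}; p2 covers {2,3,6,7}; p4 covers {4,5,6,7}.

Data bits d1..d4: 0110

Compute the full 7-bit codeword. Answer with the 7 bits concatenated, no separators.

Place data at non-parity positions: p1 p2 0 p4 1 1 0
p1 (pos 1,3,5,7): XOR of data positions = 0⊕1⊕0 = 1
p2 (pos 2,3,6,7): XOR of data positions = 0⊕1⊕0 = 1
p4 (pos 4,5,6,7): XOR of data positions = 1⊕1⊕0 = 0
Codeword: 1100110

1100110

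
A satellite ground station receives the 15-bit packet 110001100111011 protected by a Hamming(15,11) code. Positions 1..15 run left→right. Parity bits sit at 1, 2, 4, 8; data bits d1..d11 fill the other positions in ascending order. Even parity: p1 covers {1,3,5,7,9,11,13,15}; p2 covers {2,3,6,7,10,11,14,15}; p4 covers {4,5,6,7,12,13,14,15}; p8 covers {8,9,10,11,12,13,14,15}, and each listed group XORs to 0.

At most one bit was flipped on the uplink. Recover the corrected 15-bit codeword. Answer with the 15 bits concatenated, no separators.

110001100111001

s1 (pos 1,3,5,7,9,11,13,15): 1⊕0⊕0⊕1⊕0⊕1⊕0⊕1 = 0
s2 (pos 2,3,6,7,10,11,14,15): 1⊕0⊕1⊕1⊕1⊕1⊕1⊕1 = 1
s4 (pos 4,5,6,7,12,13,14,15): 0⊕0⊕1⊕1⊕1⊕0⊕1⊕1 = 1
s8 (pos 8,9,10,11,12,13,14,15): 0⊕0⊕1⊕1⊕1⊕0⊕1⊕1 = 1
Syndrome s8…s1 = 1110 → error at position 14.
Flip position 14: 110001100111011 → 110001100111001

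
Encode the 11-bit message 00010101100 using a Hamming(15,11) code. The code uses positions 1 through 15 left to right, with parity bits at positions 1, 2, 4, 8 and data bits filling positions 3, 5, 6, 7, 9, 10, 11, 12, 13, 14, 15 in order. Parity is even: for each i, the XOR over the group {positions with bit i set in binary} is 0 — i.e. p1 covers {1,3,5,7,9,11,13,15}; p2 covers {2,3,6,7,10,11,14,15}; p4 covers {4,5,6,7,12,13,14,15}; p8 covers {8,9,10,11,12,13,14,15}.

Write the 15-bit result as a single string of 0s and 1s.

000100110101100

Place data at non-parity positions: p1 p2 0 p4 0 0 1 p8 0 1 0 1 1 0 0
p1 (pos 1,3,5,7,9,11,13,15): XOR of data positions = 0⊕0⊕1⊕0⊕0⊕1⊕0 = 0
p2 (pos 2,3,6,7,10,11,14,15): XOR of data positions = 0⊕0⊕1⊕1⊕0⊕0⊕0 = 0
p4 (pos 4,5,6,7,12,13,14,15): XOR of data positions = 0⊕0⊕1⊕1⊕1⊕0⊕0 = 1
p8 (pos 8,9,10,11,12,13,14,15): XOR of data positions = 0⊕1⊕0⊕1⊕1⊕0⊕0 = 1
Codeword: 000100110101100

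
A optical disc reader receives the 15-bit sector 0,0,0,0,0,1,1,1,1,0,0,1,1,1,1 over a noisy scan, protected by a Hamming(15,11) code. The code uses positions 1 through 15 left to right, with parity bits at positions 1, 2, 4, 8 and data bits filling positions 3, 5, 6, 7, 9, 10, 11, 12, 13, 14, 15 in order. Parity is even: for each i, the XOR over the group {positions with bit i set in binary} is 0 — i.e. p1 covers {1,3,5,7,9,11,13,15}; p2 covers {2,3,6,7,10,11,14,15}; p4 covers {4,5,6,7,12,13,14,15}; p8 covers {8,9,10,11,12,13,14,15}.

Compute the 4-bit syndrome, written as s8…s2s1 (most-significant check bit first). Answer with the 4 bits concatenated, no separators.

s1 (pos 1,3,5,7,9,11,13,15): 0⊕0⊕0⊕1⊕1⊕0⊕1⊕1 = 0
s2 (pos 2,3,6,7,10,11,14,15): 0⊕0⊕1⊕1⊕0⊕0⊕1⊕1 = 0
s4 (pos 4,5,6,7,12,13,14,15): 0⊕0⊕1⊕1⊕1⊕1⊕1⊕1 = 0
s8 (pos 8,9,10,11,12,13,14,15): 1⊕1⊕0⊕0⊕1⊕1⊕1⊕1 = 0
Syndrome s8…s1 = 0000 → no error.

0000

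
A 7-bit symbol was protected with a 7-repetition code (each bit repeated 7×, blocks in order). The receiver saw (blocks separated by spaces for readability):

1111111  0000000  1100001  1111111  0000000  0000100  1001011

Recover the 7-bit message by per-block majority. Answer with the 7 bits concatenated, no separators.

1001001

Block 1 (1111111): 7 ones → 1
Block 2 (0000000): 0 ones → 0
Block 3 (1100001): 3 ones → 0
Block 4 (1111111): 7 ones → 1
Block 5 (0000000): 0 ones → 0
Block 6 (0000100): 1 one → 0
Block 7 (1001011): 4 ones → 1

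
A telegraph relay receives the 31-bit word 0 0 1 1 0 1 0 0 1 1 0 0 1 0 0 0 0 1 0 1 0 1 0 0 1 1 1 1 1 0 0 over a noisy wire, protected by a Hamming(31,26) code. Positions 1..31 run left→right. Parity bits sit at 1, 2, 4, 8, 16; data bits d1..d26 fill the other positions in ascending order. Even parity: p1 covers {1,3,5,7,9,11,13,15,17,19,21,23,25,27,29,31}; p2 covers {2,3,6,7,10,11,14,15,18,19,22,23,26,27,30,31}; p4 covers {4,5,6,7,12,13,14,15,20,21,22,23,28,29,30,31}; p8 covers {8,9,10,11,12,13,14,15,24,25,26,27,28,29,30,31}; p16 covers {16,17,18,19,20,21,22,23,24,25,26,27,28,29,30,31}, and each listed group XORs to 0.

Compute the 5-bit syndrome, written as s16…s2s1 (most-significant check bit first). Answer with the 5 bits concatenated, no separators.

00110

s1 (pos 1,3,5,7,9,11,13,15,17,19,21,23,25,27,29,31): 0⊕1⊕0⊕0⊕1⊕0⊕1⊕0⊕0⊕0⊕0⊕0⊕1⊕1⊕1⊕0 = 0
s2 (pos 2,3,6,7,10,11,14,15,18,19,22,23,26,27,30,31): 0⊕1⊕1⊕0⊕1⊕0⊕0⊕0⊕1⊕0⊕1⊕0⊕1⊕1⊕0⊕0 = 1
s4 (pos 4,5,6,7,12,13,14,15,20,21,22,23,28,29,30,31): 1⊕0⊕1⊕0⊕0⊕1⊕0⊕0⊕1⊕0⊕1⊕0⊕1⊕1⊕0⊕0 = 1
s8 (pos 8,9,10,11,12,13,14,15,24,25,26,27,28,29,30,31): 0⊕1⊕1⊕0⊕0⊕1⊕0⊕0⊕0⊕1⊕1⊕1⊕1⊕1⊕0⊕0 = 0
s16 (pos 16,17,18,19,20,21,22,23,24,25,26,27,28,29,30,31): 0⊕0⊕1⊕0⊕1⊕0⊕1⊕0⊕0⊕1⊕1⊕1⊕1⊕1⊕0⊕0 = 0
Syndrome s16…s1 = 00110 → error at position 6.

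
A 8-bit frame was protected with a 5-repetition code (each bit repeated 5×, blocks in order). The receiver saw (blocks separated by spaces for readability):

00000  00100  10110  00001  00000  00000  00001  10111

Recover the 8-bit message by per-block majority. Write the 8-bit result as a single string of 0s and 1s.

Block 1 (00000): 0 ones → 0
Block 2 (00100): 1 one → 0
Block 3 (10110): 3 ones → 1
Block 4 (00001): 1 one → 0
Block 5 (00000): 0 ones → 0
Block 6 (00000): 0 ones → 0
Block 7 (00001): 1 one → 0
Block 8 (10111): 4 ones → 1

00100001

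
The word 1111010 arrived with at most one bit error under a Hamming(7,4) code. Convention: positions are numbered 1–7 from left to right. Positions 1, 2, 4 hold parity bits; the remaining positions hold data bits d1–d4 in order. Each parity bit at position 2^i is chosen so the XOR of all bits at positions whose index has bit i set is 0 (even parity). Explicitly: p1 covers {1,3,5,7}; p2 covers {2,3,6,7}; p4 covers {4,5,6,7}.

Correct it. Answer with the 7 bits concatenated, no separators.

1011010

s1 (pos 1,3,5,7): 1⊕1⊕0⊕0 = 0
s2 (pos 2,3,6,7): 1⊕1⊕1⊕0 = 1
s4 (pos 4,5,6,7): 1⊕0⊕1⊕0 = 0
Syndrome s4…s1 = 010 → error at position 2.
Flip position 2: 1111010 → 1011010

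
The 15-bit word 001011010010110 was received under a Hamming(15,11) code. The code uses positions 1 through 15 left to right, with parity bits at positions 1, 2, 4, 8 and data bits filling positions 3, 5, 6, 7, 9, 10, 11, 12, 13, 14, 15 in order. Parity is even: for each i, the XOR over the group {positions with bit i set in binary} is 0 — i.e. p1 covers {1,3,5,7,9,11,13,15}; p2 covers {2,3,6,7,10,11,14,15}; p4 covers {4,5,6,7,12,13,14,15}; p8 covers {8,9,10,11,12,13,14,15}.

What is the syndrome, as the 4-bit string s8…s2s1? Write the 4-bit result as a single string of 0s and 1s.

s1 (pos 1,3,5,7,9,11,13,15): 0⊕1⊕1⊕0⊕0⊕1⊕1⊕0 = 0
s2 (pos 2,3,6,7,10,11,14,15): 0⊕1⊕1⊕0⊕0⊕1⊕1⊕0 = 0
s4 (pos 4,5,6,7,12,13,14,15): 0⊕1⊕1⊕0⊕0⊕1⊕1⊕0 = 0
s8 (pos 8,9,10,11,12,13,14,15): 1⊕0⊕0⊕1⊕0⊕1⊕1⊕0 = 0
Syndrome s8…s1 = 0000 → no error.

0000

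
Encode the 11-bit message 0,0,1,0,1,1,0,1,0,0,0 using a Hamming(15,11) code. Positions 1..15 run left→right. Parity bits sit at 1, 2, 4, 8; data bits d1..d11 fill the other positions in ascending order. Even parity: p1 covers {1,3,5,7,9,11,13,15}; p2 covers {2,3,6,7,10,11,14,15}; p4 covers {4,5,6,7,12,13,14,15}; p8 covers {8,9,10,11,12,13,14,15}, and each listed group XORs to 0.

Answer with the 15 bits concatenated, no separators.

Place data at non-parity positions: p1 p2 0 p4 0 1 0 p8 1 1 0 1 0 0 0
p1 (pos 1,3,5,7,9,11,13,15): XOR of data positions = 0⊕0⊕0⊕1⊕0⊕0⊕0 = 1
p2 (pos 2,3,6,7,10,11,14,15): XOR of data positions = 0⊕1⊕0⊕1⊕0⊕0⊕0 = 0
p4 (pos 4,5,6,7,12,13,14,15): XOR of data positions = 0⊕1⊕0⊕1⊕0⊕0⊕0 = 0
p8 (pos 8,9,10,11,12,13,14,15): XOR of data positions = 1⊕1⊕0⊕1⊕0⊕0⊕0 = 1
Codeword: 100001011101000

100001011101000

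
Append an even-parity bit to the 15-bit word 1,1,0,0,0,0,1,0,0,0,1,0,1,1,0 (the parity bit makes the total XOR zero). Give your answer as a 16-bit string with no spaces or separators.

XOR of the 15 data bits: 1⊕1⊕0⊕0⊕0⊕0⊕1⊕0⊕0⊕0⊕1⊕0⊕1⊕1⊕0 = 0
Parity bit = 0 (so all 16 bits XOR to 0).

1100001000101100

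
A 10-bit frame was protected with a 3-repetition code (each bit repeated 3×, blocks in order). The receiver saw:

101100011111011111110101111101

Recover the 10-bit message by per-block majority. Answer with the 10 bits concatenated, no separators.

1011111111

Block 1 (101): 2 ones → 1
Block 2 (100): 1 one → 0
Block 3 (011): 2 ones → 1
Block 4 (111): 3 ones → 1
Block 5 (011): 2 ones → 1
Block 6 (111): 3 ones → 1
Block 7 (110): 2 ones → 1
Block 8 (101): 2 ones → 1
Block 9 (111): 3 ones → 1
Block 10 (101): 2 ones → 1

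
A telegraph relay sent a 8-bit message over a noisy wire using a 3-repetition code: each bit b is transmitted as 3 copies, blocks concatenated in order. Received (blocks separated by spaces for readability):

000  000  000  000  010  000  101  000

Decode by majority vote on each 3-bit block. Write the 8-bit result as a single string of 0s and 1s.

Block 1 (000): 0 ones → 0
Block 2 (000): 0 ones → 0
Block 3 (000): 0 ones → 0
Block 4 (000): 0 ones → 0
Block 5 (010): 1 one → 0
Block 6 (000): 0 ones → 0
Block 7 (101): 2 ones → 1
Block 8 (000): 0 ones → 0

00000010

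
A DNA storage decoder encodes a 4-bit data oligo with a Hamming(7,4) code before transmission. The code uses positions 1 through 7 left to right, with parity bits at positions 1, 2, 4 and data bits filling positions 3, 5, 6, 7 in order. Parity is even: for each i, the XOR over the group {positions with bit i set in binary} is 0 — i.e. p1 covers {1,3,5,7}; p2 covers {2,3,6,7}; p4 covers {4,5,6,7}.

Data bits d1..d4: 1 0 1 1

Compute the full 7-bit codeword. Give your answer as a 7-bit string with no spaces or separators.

0110011

Place data at non-parity positions: p1 p2 1 p4 0 1 1
p1 (pos 1,3,5,7): XOR of data positions = 1⊕0⊕1 = 0
p2 (pos 2,3,6,7): XOR of data positions = 1⊕1⊕1 = 1
p4 (pos 4,5,6,7): XOR of data positions = 0⊕1⊕1 = 0
Codeword: 0110011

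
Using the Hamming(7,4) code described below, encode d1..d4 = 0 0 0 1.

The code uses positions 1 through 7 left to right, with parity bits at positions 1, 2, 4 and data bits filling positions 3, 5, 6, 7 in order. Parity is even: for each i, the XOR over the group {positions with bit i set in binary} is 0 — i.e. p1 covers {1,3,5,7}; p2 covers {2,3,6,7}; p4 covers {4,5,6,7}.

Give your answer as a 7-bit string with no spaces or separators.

Place data at non-parity positions: p1 p2 0 p4 0 0 1
p1 (pos 1,3,5,7): XOR of data positions = 0⊕0⊕1 = 1
p2 (pos 2,3,6,7): XOR of data positions = 0⊕0⊕1 = 1
p4 (pos 4,5,6,7): XOR of data positions = 0⊕0⊕1 = 1
Codeword: 1101001

1101001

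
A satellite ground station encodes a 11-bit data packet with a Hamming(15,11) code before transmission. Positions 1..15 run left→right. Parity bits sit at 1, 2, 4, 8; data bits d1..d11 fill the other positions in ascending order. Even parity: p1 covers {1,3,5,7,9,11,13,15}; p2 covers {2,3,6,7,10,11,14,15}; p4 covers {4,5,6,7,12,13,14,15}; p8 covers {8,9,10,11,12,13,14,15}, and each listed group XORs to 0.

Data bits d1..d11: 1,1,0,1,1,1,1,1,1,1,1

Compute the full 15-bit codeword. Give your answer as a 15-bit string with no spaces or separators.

101010111111111

Place data at non-parity positions: p1 p2 1 p4 1 0 1 p8 1 1 1 1 1 1 1
p1 (pos 1,3,5,7,9,11,13,15): XOR of data positions = 1⊕1⊕1⊕1⊕1⊕1⊕1 = 1
p2 (pos 2,3,6,7,10,11,14,15): XOR of data positions = 1⊕0⊕1⊕1⊕1⊕1⊕1 = 0
p4 (pos 4,5,6,7,12,13,14,15): XOR of data positions = 1⊕0⊕1⊕1⊕1⊕1⊕1 = 0
p8 (pos 8,9,10,11,12,13,14,15): XOR of data positions = 1⊕1⊕1⊕1⊕1⊕1⊕1 = 1
Codeword: 101010111111111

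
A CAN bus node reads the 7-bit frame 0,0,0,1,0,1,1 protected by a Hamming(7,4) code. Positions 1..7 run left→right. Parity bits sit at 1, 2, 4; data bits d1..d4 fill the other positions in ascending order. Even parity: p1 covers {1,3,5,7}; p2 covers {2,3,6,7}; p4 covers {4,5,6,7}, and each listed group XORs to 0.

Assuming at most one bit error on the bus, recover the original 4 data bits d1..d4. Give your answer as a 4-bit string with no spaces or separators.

0111

s1 (pos 1,3,5,7): 0⊕0⊕0⊕1 = 1
s2 (pos 2,3,6,7): 0⊕0⊕1⊕1 = 0
s4 (pos 4,5,6,7): 1⊕0⊕1⊕1 = 1
Syndrome s4…s1 = 101 → error at position 5.
Flip position 5: 0001011 → 0001111
Read data bits from positions 3,5,6,7: 0111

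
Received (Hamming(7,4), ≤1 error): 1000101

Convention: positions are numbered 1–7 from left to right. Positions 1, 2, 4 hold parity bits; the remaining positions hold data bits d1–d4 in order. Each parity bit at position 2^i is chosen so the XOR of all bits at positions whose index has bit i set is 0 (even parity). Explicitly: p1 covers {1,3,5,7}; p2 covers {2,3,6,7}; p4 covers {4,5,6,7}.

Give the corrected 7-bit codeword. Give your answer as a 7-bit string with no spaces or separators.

s1 (pos 1,3,5,7): 1⊕0⊕1⊕1 = 1
s2 (pos 2,3,6,7): 0⊕0⊕0⊕1 = 1
s4 (pos 4,5,6,7): 0⊕1⊕0⊕1 = 0
Syndrome s4…s1 = 011 → error at position 3.
Flip position 3: 1000101 → 1010101

1010101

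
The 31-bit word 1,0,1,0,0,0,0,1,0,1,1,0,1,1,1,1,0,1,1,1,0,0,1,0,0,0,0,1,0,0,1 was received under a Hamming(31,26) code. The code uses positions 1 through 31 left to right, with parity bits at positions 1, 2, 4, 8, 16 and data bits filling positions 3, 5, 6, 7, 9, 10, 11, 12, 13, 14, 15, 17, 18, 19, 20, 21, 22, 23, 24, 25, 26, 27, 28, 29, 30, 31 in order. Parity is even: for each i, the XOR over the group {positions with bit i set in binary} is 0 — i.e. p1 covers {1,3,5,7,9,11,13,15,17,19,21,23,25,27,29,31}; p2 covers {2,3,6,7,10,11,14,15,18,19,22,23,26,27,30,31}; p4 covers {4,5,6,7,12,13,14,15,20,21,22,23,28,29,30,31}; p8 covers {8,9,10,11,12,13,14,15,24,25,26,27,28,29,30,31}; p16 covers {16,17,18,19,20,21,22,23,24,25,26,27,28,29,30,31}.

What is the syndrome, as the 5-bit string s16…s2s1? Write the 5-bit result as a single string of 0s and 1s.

s1 (pos 1,3,5,7,9,11,13,15,17,19,21,23,25,27,29,31): 1⊕1⊕0⊕0⊕0⊕1⊕1⊕1⊕0⊕1⊕0⊕1⊕0⊕0⊕0⊕1 = 0
s2 (pos 2,3,6,7,10,11,14,15,18,19,22,23,26,27,30,31): 0⊕1⊕0⊕0⊕1⊕1⊕1⊕1⊕1⊕1⊕0⊕1⊕0⊕0⊕0⊕1 = 1
s4 (pos 4,5,6,7,12,13,14,15,20,21,22,23,28,29,30,31): 0⊕0⊕0⊕0⊕0⊕1⊕1⊕1⊕1⊕0⊕0⊕1⊕1⊕0⊕0⊕1 = 1
s8 (pos 8,9,10,11,12,13,14,15,24,25,26,27,28,29,30,31): 1⊕0⊕1⊕1⊕0⊕1⊕1⊕1⊕0⊕0⊕0⊕0⊕1⊕0⊕0⊕1 = 0
s16 (pos 16,17,18,19,20,21,22,23,24,25,26,27,28,29,30,31): 1⊕0⊕1⊕1⊕1⊕0⊕0⊕1⊕0⊕0⊕0⊕0⊕1⊕0⊕0⊕1 = 1
Syndrome s16…s1 = 10110 → error at position 22.

10110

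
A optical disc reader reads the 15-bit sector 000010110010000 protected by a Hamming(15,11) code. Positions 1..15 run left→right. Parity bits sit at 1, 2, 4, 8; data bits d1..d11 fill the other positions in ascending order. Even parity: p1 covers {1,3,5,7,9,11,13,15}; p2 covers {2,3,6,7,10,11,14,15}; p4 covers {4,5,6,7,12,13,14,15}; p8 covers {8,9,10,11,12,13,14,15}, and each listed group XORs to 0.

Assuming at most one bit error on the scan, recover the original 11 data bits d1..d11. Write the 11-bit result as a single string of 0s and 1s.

s1 (pos 1,3,5,7,9,11,13,15): 0⊕0⊕1⊕1⊕0⊕1⊕0⊕0 = 1
s2 (pos 2,3,6,7,10,11,14,15): 0⊕0⊕0⊕1⊕0⊕1⊕0⊕0 = 0
s4 (pos 4,5,6,7,12,13,14,15): 0⊕1⊕0⊕1⊕0⊕0⊕0⊕0 = 0
s8 (pos 8,9,10,11,12,13,14,15): 1⊕0⊕0⊕1⊕0⊕0⊕0⊕0 = 0
Syndrome s8…s1 = 0001 → error at position 1.
Flip position 1: 000010110010000 → 100010110010000
Read data bits from positions 3,5,6,7,9,10,11,12,13,14,15: 01010010000

01010010000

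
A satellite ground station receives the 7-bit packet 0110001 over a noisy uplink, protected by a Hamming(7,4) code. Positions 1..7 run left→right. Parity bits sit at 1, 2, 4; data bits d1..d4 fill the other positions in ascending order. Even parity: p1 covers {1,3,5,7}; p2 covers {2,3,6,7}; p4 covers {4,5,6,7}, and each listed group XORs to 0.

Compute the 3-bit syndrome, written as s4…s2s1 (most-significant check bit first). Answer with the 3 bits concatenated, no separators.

110

s1 (pos 1,3,5,7): 0⊕1⊕0⊕1 = 0
s2 (pos 2,3,6,7): 1⊕1⊕0⊕1 = 1
s4 (pos 4,5,6,7): 0⊕0⊕0⊕1 = 1
Syndrome s4…s1 = 110 → error at position 6.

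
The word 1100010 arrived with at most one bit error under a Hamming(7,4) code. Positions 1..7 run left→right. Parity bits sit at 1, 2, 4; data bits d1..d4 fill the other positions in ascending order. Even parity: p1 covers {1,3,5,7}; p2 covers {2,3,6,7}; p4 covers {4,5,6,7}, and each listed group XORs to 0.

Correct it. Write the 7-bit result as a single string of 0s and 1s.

s1 (pos 1,3,5,7): 1⊕0⊕0⊕0 = 1
s2 (pos 2,3,6,7): 1⊕0⊕1⊕0 = 0
s4 (pos 4,5,6,7): 0⊕0⊕1⊕0 = 1
Syndrome s4…s1 = 101 → error at position 5.
Flip position 5: 1100010 → 1100110

1100110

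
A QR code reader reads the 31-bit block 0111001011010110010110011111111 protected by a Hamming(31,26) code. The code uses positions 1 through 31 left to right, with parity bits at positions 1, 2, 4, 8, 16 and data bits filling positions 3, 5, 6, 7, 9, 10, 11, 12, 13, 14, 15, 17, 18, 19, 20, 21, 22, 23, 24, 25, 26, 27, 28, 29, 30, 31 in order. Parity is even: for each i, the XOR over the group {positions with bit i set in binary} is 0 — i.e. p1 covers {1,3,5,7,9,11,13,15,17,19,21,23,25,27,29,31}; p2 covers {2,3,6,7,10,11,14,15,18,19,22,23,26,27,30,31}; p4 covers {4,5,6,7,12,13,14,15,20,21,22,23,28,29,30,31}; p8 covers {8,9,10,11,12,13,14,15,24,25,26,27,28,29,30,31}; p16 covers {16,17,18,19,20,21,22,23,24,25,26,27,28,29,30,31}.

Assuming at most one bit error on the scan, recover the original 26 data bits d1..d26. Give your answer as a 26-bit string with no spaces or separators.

s1 (pos 1,3,5,7,9,11,13,15,17,19,21,23,25,27,29,31): 0⊕1⊕0⊕1⊕1⊕0⊕0⊕1⊕0⊕0⊕1⊕0⊕1⊕1⊕1⊕1 = 1
s2 (pos 2,3,6,7,10,11,14,15,18,19,22,23,26,27,30,31): 1⊕1⊕0⊕1⊕1⊕0⊕1⊕1⊕1⊕0⊕0⊕0⊕1⊕1⊕1⊕1 = 1
s4 (pos 4,5,6,7,12,13,14,15,20,21,22,23,28,29,30,31): 1⊕0⊕0⊕1⊕1⊕0⊕1⊕1⊕1⊕1⊕0⊕0⊕1⊕1⊕1⊕1 = 1
s8 (pos 8,9,10,11,12,13,14,15,24,25,26,27,28,29,30,31): 0⊕1⊕1⊕0⊕1⊕0⊕1⊕1⊕1⊕1⊕1⊕1⊕1⊕1⊕1⊕1 = 1
s16 (pos 16,17,18,19,20,21,22,23,24,25,26,27,28,29,30,31): 0⊕0⊕1⊕0⊕1⊕1⊕0⊕0⊕1⊕1⊕1⊕1⊕1⊕1⊕1⊕1 = 1
Syndrome s16…s1 = 11111 → error at position 31.
Flip position 31: 0111001011010110010110011111111 → 0111001011010110010110011111110
Read data bits from positions 3,5,6,7,9,10,11,12,13,14,15,17,18,19,20,21,22,23,24,25,26,27,28,29,30,31: 10011101011010110011111110

10011101011010110011111110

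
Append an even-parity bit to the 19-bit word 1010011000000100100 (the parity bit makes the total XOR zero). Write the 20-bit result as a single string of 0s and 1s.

XOR of the 19 data bits: 1⊕0⊕1⊕0⊕0⊕1⊕1⊕0⊕0⊕0⊕0⊕0⊕0⊕1⊕0⊕0⊕1⊕0⊕0 = 0
Parity bit = 0 (so all 20 bits XOR to 0).

10100110000001001000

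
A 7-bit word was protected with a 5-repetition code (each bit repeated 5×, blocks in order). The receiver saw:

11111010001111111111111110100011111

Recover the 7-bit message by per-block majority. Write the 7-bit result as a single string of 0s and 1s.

1011101

Block 1 (11111): 5 ones → 1
Block 2 (01000): 1 one → 0
Block 3 (11111): 5 ones → 1
Block 4 (11111): 5 ones → 1
Block 5 (11111): 5 ones → 1
Block 6 (01000): 1 one → 0
Block 7 (11111): 5 ones → 1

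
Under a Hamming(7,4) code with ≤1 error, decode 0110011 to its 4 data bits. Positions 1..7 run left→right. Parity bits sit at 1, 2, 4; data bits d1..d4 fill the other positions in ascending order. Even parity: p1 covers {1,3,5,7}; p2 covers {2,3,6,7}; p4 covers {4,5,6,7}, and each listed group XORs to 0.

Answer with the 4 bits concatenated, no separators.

1011

s1 (pos 1,3,5,7): 0⊕1⊕0⊕1 = 0
s2 (pos 2,3,6,7): 1⊕1⊕1⊕1 = 0
s4 (pos 4,5,6,7): 0⊕0⊕1⊕1 = 0
Syndrome s4…s1 = 000 → no error.
Read data bits from positions 3,5,6,7: 1011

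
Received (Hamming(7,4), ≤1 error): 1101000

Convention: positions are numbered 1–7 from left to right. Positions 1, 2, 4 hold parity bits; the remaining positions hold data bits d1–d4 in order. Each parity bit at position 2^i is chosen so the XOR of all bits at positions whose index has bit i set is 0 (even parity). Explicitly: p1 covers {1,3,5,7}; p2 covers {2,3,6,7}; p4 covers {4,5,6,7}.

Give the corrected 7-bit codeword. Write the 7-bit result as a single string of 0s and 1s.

1101001

s1 (pos 1,3,5,7): 1⊕0⊕0⊕0 = 1
s2 (pos 2,3,6,7): 1⊕0⊕0⊕0 = 1
s4 (pos 4,5,6,7): 1⊕0⊕0⊕0 = 1
Syndrome s4…s1 = 111 → error at position 7.
Flip position 7: 1101000 → 1101001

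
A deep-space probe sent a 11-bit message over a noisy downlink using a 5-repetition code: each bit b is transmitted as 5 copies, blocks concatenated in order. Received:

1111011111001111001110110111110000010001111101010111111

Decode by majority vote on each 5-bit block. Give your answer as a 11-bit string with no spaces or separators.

Block 1 (11110): 4 ones → 1
Block 2 (11111): 5 ones → 1
Block 3 (00111): 3 ones → 1
Block 4 (10011): 3 ones → 1
Block 5 (10110): 3 ones → 1
Block 6 (11111): 5 ones → 1
Block 7 (00000): 0 ones → 0
Block 8 (10001): 2 ones → 0
Block 9 (11110): 4 ones → 1
Block 10 (10101): 3 ones → 1
Block 11 (11111): 5 ones → 1

11111100111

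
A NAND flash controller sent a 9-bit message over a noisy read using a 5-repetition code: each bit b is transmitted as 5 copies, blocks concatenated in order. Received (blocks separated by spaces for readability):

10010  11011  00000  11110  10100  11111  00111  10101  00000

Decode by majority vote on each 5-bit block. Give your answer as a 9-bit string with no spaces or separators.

Block 1 (10010): 2 ones → 0
Block 2 (11011): 4 ones → 1
Block 3 (00000): 0 ones → 0
Block 4 (11110): 4 ones → 1
Block 5 (10100): 2 ones → 0
Block 6 (11111): 5 ones → 1
Block 7 (00111): 3 ones → 1
Block 8 (10101): 3 ones → 1
Block 9 (00000): 0 ones → 0

010101110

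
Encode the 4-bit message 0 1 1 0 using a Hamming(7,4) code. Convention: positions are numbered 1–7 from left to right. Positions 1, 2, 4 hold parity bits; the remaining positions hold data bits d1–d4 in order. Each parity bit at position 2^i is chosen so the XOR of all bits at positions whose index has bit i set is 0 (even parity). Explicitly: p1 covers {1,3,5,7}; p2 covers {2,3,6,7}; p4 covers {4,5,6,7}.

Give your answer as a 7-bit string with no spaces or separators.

Place data at non-parity positions: p1 p2 0 p4 1 1 0
p1 (pos 1,3,5,7): XOR of data positions = 0⊕1⊕0 = 1
p2 (pos 2,3,6,7): XOR of data positions = 0⊕1⊕0 = 1
p4 (pos 4,5,6,7): XOR of data positions = 1⊕1⊕0 = 0
Codeword: 1100110

1100110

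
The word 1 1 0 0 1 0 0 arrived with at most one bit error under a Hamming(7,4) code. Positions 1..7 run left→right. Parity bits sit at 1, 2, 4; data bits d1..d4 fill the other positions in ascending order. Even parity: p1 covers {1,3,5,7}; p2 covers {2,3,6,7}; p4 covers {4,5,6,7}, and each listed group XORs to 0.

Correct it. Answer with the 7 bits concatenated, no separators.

1100110

s1 (pos 1,3,5,7): 1⊕0⊕1⊕0 = 0
s2 (pos 2,3,6,7): 1⊕0⊕0⊕0 = 1
s4 (pos 4,5,6,7): 0⊕1⊕0⊕0 = 1
Syndrome s4…s1 = 110 → error at position 6.
Flip position 6: 1100100 → 1100110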